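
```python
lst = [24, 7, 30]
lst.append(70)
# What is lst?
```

[24, 7, 30, 70]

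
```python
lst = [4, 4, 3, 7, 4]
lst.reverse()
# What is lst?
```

[4, 7, 3, 4, 4]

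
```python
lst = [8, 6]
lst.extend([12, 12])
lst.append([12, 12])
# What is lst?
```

After line 1: lst = [8, 6]
After line 2 (extend unpacks [12, 12]): lst = [8, 6, 12, 12]
After line 3 (append adds [12, 12] as single element): lst = [8, 6, 12, 12, [12, 12]]

[8, 6, 12, 12, [12, 12]]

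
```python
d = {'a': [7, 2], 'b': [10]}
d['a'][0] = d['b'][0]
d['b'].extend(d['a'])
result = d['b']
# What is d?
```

After line 1: d = {'a': [7, 2], 'b': [10]}
After line 2 (a[0] = b[0] = 10): d = {'a': [10, 2], 'b': [10]}
After line 3 (b.extend(a) appends [10, 2]): d = {'a': [10, 2], 'b': [10, 10, 2]}
After line 4: result = d['b'] = [10, 10, 2]

{'a': [10, 2], 'b': [10, 10, 2]}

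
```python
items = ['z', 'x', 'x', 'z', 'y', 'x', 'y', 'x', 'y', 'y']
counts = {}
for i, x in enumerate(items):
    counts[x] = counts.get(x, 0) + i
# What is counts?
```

Initial: counts = {}, items = ['z', 'x', 'x', 'z', 'y', 'x', 'y', 'x', 'y', 'y']
i=0, x='z': counts = {'z': 0}
i=1, x='x': counts = {'z': 0, 'x': 1}
i=2, x='x': counts = {'z': 0, 'x': 3}
i=3, x='z': counts = {'z': 3, 'x': 3}
i=4, x='y': counts = {'z': 3, 'x': 3, 'y': 4}
i=5, x='x': counts = {'z': 3, 'x': 8, 'y': 4}
i=6, x='y': counts = {'z': 3, 'x': 8, 'y': 10}
i=7, x='x': counts = {'z': 3, 'x': 15, 'y': 10}
i=8, x='y': counts = {'z': 3, 'x': 15, 'y': 18}
i=9, x='y': counts = {'z': 3, 'x': 15, 'y': 27}

{'z': 3, 'x': 15, 'y': 27}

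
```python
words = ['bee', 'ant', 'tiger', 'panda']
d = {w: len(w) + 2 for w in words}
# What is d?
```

{'bee': 5, 'ant': 5, 'tiger': 7, 'panda': 7}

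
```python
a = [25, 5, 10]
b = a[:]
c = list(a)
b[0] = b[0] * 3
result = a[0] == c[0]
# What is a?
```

After line 1: a = [25, 5, 10]
After line 2 (b = a[:], copy): a = [25, 5, 10], b = [25, 5, 10]
After line 3 (c = list(a) is a copy, new object): c = [25, 5, 10]
After line 4 (b[0] = 25 * 3 = 75; only b mutates (copy)): a = [25, 5, 10], b = [75, 5, 10], c = [25, 5, 10]
After line 5 (a[0] = 25, c[0] = 25; result = True)

[25, 5, 10]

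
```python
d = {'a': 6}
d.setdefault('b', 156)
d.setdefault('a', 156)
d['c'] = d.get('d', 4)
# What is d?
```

After line 1: d = {'a': 6}
After line 2 (setdefault adds 'b'=156): d = {'a': 6, 'b': 156}
After line 3 (setdefault 'a' no-op, already exists): d = {'a': 6, 'b': 156}
After line 4 (get('d', 4) returns default since 'd' not in d): d = {'a': 6, 'b': 156, 'c': 4}

{'a': 6, 'b': 156, 'c': 4}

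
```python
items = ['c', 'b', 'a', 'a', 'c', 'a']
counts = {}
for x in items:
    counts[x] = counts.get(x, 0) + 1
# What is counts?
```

Initial: counts = {}, items = ['c', 'b', 'a', 'a', 'c', 'a']
See 'c': counts = {'c': 1}
See 'b': counts = {'c': 1, 'b': 1}
See 'a': counts = {'c': 1, 'b': 1, 'a': 1}
See 'a': counts = {'c': 1, 'b': 1, 'a': 2}
See 'c': counts = {'c': 2, 'b': 1, 'a': 2}
See 'a': counts = {'c': 2, 'b': 1, 'a': 3}

{'c': 2, 'b': 1, 'a': 3}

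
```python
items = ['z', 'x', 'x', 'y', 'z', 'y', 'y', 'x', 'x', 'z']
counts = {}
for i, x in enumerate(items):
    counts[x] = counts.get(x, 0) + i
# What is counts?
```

Initial: counts = {}, items = ['z', 'x', 'x', 'y', 'z', 'y', 'y', 'x', 'x', 'z']
i=0, x='z': counts = {'z': 0}
i=1, x='x': counts = {'z': 0, 'x': 1}
i=2, x='x': counts = {'z': 0, 'x': 3}
i=3, x='y': counts = {'z': 0, 'x': 3, 'y': 3}
i=4, x='z': counts = {'z': 4, 'x': 3, 'y': 3}
i=5, x='y': counts = {'z': 4, 'x': 3, 'y': 8}
i=6, x='y': counts = {'z': 4, 'x': 3, 'y': 14}
i=7, x='x': counts = {'z': 4, 'x': 10, 'y': 14}
i=8, x='x': counts = {'z': 4, 'x': 18, 'y': 14}
i=9, x='z': counts = {'z': 13, 'x': 18, 'y': 14}

{'z': 13, 'x': 18, 'y': 14}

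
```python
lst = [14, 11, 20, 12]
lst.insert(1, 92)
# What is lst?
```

[14, 92, 11, 20, 12]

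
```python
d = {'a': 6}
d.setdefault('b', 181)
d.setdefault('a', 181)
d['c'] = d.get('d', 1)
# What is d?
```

After line 1: d = {'a': 6}
After line 2 (setdefault adds 'b'=181): d = {'a': 6, 'b': 181}
After line 3 (setdefault 'a' no-op, already exists): d = {'a': 6, 'b': 181}
After line 4 (get('d', 1) returns default since 'd' not in d): d = {'a': 6, 'b': 181, 'c': 1}

{'a': 6, 'b': 181, 'c': 1}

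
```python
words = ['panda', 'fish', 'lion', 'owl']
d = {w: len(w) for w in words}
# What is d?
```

{'panda': 5, 'fish': 4, 'lion': 4, 'owl': 3}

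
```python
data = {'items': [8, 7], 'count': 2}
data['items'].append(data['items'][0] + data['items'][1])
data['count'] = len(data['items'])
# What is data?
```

After line 1: data = {'items': [8, 7], 'count': 2}
After line 2 (append 8 + 7 = 15): data = {'items': [8, 7, 15], 'count': 2}
After line 3 (count = len(items) = 3): data = {'items': [8, 7, 15], 'count': 3}

{'items': [8, 7, 15], 'count': 3}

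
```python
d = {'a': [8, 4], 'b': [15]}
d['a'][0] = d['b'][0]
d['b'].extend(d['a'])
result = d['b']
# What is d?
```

After line 1: d = {'a': [8, 4], 'b': [15]}
After line 2 (a[0] = b[0] = 15): d = {'a': [15, 4], 'b': [15]}
After line 3 (b.extend(a) appends [15, 4]): d = {'a': [15, 4], 'b': [15, 15, 4]}
After line 4: result = d['b'] = [15, 15, 4]

{'a': [15, 4], 'b': [15, 15, 4]}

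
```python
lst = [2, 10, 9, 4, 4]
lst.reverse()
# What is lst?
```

[4, 4, 9, 10, 2]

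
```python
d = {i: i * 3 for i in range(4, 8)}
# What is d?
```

{4: 12, 5: 15, 6: 18, 7: 21}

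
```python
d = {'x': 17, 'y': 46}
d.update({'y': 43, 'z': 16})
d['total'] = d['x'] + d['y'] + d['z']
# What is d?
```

After line 1: d = {'x': 17, 'y': 46}
After line 2 (y overwritten, z added): d = {'x': 17, 'y': 43, 'z': 16}
After line 3 (total = 17 + 43 + 16 = 76): d = {'x': 17, 'y': 43, 'z': 16, 'total': 76}

{'x': 17, 'y': 43, 'z': 16, 'total': 76}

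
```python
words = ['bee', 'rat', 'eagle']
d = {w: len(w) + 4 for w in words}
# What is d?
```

{'bee': 7, 'rat': 7, 'eagle': 9}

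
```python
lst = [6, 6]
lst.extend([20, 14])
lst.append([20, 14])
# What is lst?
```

After line 1: lst = [6, 6]
After line 2 (extend unpacks [20, 14]): lst = [6, 6, 20, 14]
After line 3 (append adds [20, 14] as single element): lst = [6, 6, 20, 14, [20, 14]]

[6, 6, 20, 14, [20, 14]]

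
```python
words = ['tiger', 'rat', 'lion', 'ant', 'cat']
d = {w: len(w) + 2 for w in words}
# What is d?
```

{'tiger': 7, 'rat': 5, 'lion': 6, 'ant': 5, 'cat': 5}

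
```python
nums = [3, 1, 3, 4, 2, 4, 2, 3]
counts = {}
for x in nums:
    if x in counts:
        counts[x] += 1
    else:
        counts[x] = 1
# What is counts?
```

Initial: counts = {}, nums = [3, 1, 3, 4, 2, 4, 2, 3]
See 3: counts = {3: 1}
See 1: counts = {3: 1, 1: 1}
See 3: counts = {3: 2, 1: 1}
See 4: counts = {3: 2, 1: 1, 4: 1}
See 2: counts = {3: 2, 1: 1, 4: 1, 2: 1}
See 4: counts = {3: 2, 1: 1, 4: 2, 2: 1}
See 2: counts = {3: 2, 1: 1, 4: 2, 2: 2}
See 3: counts = {3: 3, 1: 1, 4: 2, 2: 2}

{3: 3, 1: 1, 4: 2, 2: 2}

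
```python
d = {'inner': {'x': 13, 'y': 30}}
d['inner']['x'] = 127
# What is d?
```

After line 1: d = {'inner': {'x': 13, 'y': 30}}
After line 2 (inner x overwritten): d = {'inner': {'x': 127, 'y': 30}}

{'inner': {'x': 127, 'y': 30}}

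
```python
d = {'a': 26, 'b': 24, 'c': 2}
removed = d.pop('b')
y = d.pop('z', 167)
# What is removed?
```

After line 1: d = {'a': 26, 'b': 24, 'c': 2}
After line 2 (pop 'b' returns 24): d = {'a': 26, 'c': 2}, removed = 24
After line 3 (pop 'z' missing, returns default 167): d = {'a': 26, 'c': 2}, y = 167

24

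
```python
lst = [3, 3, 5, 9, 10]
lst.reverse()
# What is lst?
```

[10, 9, 5, 3, 3]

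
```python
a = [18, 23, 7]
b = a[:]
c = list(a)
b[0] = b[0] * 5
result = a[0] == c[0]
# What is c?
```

After line 1: a = [18, 23, 7]
After line 2 (b = a[:], copy): a = [18, 23, 7], b = [18, 23, 7]
After line 3 (c = list(a) is a copy, new object): c = [18, 23, 7]
After line 4 (b[0] = 18 * 5 = 90; only b mutates (copy)): a = [18, 23, 7], b = [90, 23, 7], c = [18, 23, 7]
After line 5 (a[0] = 18, c[0] = 18; result = True)

[18, 23, 7]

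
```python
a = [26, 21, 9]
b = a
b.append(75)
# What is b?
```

After line 1: a = [26, 21, 9]
After line 2 (b = a is an alias, same object): a = [26, 21, 9], b = [26, 21, 9]
After line 3 (b.append mutates the shared list): a = [26, 21, 9, 75], b = [26, 21, 9, 75]

[26, 21, 9, 75]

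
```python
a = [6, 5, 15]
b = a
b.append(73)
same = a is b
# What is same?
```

After line 1: a = [6, 5, 15]
After line 2 (b = a is an alias, same object): a = [6, 5, 15], b = [6, 5, 15]
After line 3 (b.append mutates the shared list): a = [6, 5, 15, 73], b = [6, 5, 15, 73]
After line 4 (same = a is b; same object -> True): same = True

True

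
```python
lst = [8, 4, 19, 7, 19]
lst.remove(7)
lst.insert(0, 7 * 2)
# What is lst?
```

After line 1: lst = [8, 4, 19, 7, 19]
After line 2 (remove first 7): lst = [8, 4, 19, 19]
After line 3 (insert 14 at index 0): lst = [14, 8, 4, 19, 19]

[14, 8, 4, 19, 19]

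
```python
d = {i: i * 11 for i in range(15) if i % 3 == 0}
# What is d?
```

{0: 0, 3: 33, 6: 66, 9: 99, 12: 132}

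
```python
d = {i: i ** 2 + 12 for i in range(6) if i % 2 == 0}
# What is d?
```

{0: 12, 2: 16, 4: 28}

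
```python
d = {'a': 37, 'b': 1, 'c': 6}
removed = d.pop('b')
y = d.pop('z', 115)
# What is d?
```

After line 1: d = {'a': 37, 'b': 1, 'c': 6}
After line 2 (pop 'b' returns 1): d = {'a': 37, 'c': 6}, removed = 1
After line 3 (pop 'z' missing, returns default 115): d = {'a': 37, 'c': 6}, y = 115

{'a': 37, 'c': 6}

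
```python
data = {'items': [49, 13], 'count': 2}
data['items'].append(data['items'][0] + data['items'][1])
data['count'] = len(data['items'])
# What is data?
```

After line 1: data = {'items': [49, 13], 'count': 2}
After line 2 (append 49 + 13 = 62): data = {'items': [49, 13, 62], 'count': 2}
After line 3 (count = len(items) = 3): data = {'items': [49, 13, 62], 'count': 3}

{'items': [49, 13, 62], 'count': 3}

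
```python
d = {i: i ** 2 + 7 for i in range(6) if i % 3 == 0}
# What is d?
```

{0: 7, 3: 16}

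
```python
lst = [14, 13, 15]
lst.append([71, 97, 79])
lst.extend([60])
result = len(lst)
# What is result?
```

After line 1: lst = [14, 13, 15]
After line 2 (append adds [71, 97, 79] as single element): lst = [14, 13, 15, [71, 97, 79]]
After line 3 (extend unpacks [60], adds 60): lst = [14, 13, 15, [71, 97, 79], 60]
After line 4: result = len(lst) = 5

5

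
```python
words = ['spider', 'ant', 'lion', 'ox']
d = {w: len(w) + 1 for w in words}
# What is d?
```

{'spider': 7, 'ant': 4, 'lion': 5, 'ox': 3}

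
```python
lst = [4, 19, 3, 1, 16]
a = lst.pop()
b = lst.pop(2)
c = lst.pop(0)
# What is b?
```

After line 1: lst = [4, 19, 3, 1, 16]
After line 2 (pop() -> a = 16): lst = [4, 19, 3, 1]
After line 3 (pop(2) -> b = 3): lst = [4, 19, 1]
After line 4 (pop(0) -> c = 4): lst = [19, 1]

3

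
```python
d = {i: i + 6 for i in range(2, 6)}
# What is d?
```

{2: 8, 3: 9, 4: 10, 5: 11}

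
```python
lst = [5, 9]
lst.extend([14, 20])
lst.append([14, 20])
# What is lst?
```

After line 1: lst = [5, 9]
After line 2 (extend unpacks [14, 20]): lst = [5, 9, 14, 20]
After line 3 (append adds [14, 20] as single element): lst = [5, 9, 14, 20, [14, 20]]

[5, 9, 14, 20, [14, 20]]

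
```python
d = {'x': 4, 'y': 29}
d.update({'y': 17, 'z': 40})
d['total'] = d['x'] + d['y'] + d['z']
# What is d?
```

After line 1: d = {'x': 4, 'y': 29}
After line 2 (y overwritten, z added): d = {'x': 4, 'y': 17, 'z': 40}
After line 3 (total = 4 + 17 + 40 = 61): d = {'x': 4, 'y': 17, 'z': 40, 'total': 61}

{'x': 4, 'y': 17, 'z': 40, 'total': 61}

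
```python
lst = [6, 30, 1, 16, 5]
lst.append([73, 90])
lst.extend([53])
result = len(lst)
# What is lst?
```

After line 1: lst = [6, 30, 1, 16, 5]
After line 2 (append adds [73, 90] as single element): lst = [6, 30, 1, 16, 5, [73, 90]]
After line 3 (extend unpacks [53], adds 53): lst = [6, 30, 1, 16, 5, [73, 90], 53]
After line 4: result = len(lst) = 7

[6, 30, 1, 16, 5, [73, 90], 53]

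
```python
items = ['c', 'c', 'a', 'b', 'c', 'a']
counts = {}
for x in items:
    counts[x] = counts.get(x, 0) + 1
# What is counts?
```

Initial: counts = {}, items = ['c', 'c', 'a', 'b', 'c', 'a']
See 'c': counts = {'c': 1}
See 'c': counts = {'c': 2}
See 'a': counts = {'c': 2, 'a': 1}
See 'b': counts = {'c': 2, 'a': 1, 'b': 1}
See 'c': counts = {'c': 3, 'a': 1, 'b': 1}
See 'a': counts = {'c': 3, 'a': 2, 'b': 1}

{'c': 3, 'a': 2, 'b': 1}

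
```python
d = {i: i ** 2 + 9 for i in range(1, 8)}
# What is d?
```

{1: 10, 2: 13, 3: 18, 4: 25, 5: 34, 6: 45, 7: 58}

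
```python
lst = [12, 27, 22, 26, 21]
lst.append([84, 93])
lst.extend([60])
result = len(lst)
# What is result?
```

After line 1: lst = [12, 27, 22, 26, 21]
After line 2 (append adds [84, 93] as single element): lst = [12, 27, 22, 26, 21, [84, 93]]
After line 3 (extend unpacks [60], adds 60): lst = [12, 27, 22, 26, 21, [84, 93], 60]
After line 4: result = len(lst) = 7

7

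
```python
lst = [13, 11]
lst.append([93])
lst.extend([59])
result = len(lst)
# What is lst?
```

After line 1: lst = [13, 11]
After line 2 (append adds [93] as single element): lst = [13, 11, [93]]
After line 3 (extend unpacks [59], adds 59): lst = [13, 11, [93], 59]
After line 4: result = len(lst) = 4

[13, 11, [93], 59]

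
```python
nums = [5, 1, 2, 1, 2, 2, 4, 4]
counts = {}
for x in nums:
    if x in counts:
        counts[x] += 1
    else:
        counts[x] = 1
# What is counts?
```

Initial: counts = {}, nums = [5, 1, 2, 1, 2, 2, 4, 4]
See 5: counts = {5: 1}
See 1: counts = {5: 1, 1: 1}
See 2: counts = {5: 1, 1: 1, 2: 1}
See 1: counts = {5: 1, 1: 2, 2: 1}
See 2: counts = {5: 1, 1: 2, 2: 2}
See 2: counts = {5: 1, 1: 2, 2: 3}
See 4: counts = {5: 1, 1: 2, 2: 3, 4: 1}
See 4: counts = {5: 1, 1: 2, 2: 3, 4: 2}

{5: 1, 1: 2, 2: 3, 4: 2}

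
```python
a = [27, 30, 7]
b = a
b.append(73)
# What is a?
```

After line 1: a = [27, 30, 7]
After line 2 (b = a is an alias, same object): a = [27, 30, 7], b = [27, 30, 7]
After line 3 (b.append mutates the shared list): a = [27, 30, 7, 73], b = [27, 30, 7, 73]

[27, 30, 7, 73]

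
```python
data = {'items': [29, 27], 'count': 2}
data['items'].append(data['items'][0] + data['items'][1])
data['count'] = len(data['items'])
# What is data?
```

After line 1: data = {'items': [29, 27], 'count': 2}
After line 2 (append 29 + 27 = 56): data = {'items': [29, 27, 56], 'count': 2}
After line 3 (count = len(items) = 3): data = {'items': [29, 27, 56], 'count': 3}

{'items': [29, 27, 56], 'count': 3}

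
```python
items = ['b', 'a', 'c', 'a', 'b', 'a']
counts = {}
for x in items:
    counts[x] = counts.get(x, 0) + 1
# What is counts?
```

Initial: counts = {}, items = ['b', 'a', 'c', 'a', 'b', 'a']
See 'b': counts = {'b': 1}
See 'a': counts = {'b': 1, 'a': 1}
See 'c': counts = {'b': 1, 'a': 1, 'c': 1}
See 'a': counts = {'b': 1, 'a': 2, 'c': 1}
See 'b': counts = {'b': 2, 'a': 2, 'c': 1}
See 'a': counts = {'b': 2, 'a': 3, 'c': 1}

{'b': 2, 'a': 3, 'c': 1}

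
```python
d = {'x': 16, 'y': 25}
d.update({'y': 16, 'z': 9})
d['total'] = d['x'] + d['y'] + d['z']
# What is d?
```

After line 1: d = {'x': 16, 'y': 25}
After line 2 (y overwritten, z added): d = {'x': 16, 'y': 16, 'z': 9}
After line 3 (total = 16 + 16 + 9 = 41): d = {'x': 16, 'y': 16, 'z': 9, 'total': 41}

{'x': 16, 'y': 16, 'z': 9, 'total': 41}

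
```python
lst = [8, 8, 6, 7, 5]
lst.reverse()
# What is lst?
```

[5, 7, 6, 8, 8]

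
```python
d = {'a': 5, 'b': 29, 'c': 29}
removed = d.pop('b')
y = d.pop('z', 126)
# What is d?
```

After line 1: d = {'a': 5, 'b': 29, 'c': 29}
After line 2 (pop 'b' returns 29): d = {'a': 5, 'c': 29}, removed = 29
After line 3 (pop 'z' missing, returns default 126): d = {'a': 5, 'c': 29}, y = 126

{'a': 5, 'c': 29}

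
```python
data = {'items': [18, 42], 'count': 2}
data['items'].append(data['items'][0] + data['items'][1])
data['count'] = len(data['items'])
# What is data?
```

After line 1: data = {'items': [18, 42], 'count': 2}
After line 2 (append 18 + 42 = 60): data = {'items': [18, 42, 60], 'count': 2}
After line 3 (count = len(items) = 3): data = {'items': [18, 42, 60], 'count': 3}

{'items': [18, 42, 60], 'count': 3}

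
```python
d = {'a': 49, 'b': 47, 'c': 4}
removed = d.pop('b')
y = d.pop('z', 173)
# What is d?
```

After line 1: d = {'a': 49, 'b': 47, 'c': 4}
After line 2 (pop 'b' returns 47): d = {'a': 49, 'c': 4}, removed = 47
After line 3 (pop 'z' missing, returns default 173): d = {'a': 49, 'c': 4}, y = 173

{'a': 49, 'c': 4}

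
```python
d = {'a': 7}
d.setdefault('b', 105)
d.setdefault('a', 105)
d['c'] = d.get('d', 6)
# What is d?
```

After line 1: d = {'a': 7}
After line 2 (setdefault adds 'b'=105): d = {'a': 7, 'b': 105}
After line 3 (setdefault 'a' no-op, already exists): d = {'a': 7, 'b': 105}
After line 4 (get('d', 6) returns default since 'd' not in d): d = {'a': 7, 'b': 105, 'c': 6}

{'a': 7, 'b': 105, 'c': 6}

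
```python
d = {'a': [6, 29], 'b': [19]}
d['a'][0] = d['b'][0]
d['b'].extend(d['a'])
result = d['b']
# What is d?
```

After line 1: d = {'a': [6, 29], 'b': [19]}
After line 2 (a[0] = b[0] = 19): d = {'a': [19, 29], 'b': [19]}
After line 3 (b.extend(a) appends [19, 29]): d = {'a': [19, 29], 'b': [19, 19, 29]}
After line 4: result = d['b'] = [19, 19, 29]

{'a': [19, 29], 'b': [19, 19, 29]}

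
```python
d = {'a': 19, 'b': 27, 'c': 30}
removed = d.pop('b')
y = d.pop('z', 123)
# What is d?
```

After line 1: d = {'a': 19, 'b': 27, 'c': 30}
After line 2 (pop 'b' returns 27): d = {'a': 19, 'c': 30}, removed = 27
After line 3 (pop 'z' missing, returns default 123): d = {'a': 19, 'c': 30}, y = 123

{'a': 19, 'c': 30}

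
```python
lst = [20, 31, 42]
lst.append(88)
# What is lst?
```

[20, 31, 42, 88]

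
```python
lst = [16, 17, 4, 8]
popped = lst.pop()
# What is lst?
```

[16, 17, 4]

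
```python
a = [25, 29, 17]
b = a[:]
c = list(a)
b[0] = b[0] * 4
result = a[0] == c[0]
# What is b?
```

After line 1: a = [25, 29, 17]
After line 2 (b = a[:], copy): a = [25, 29, 17], b = [25, 29, 17]
After line 3 (c = list(a) is a copy, new object): c = [25, 29, 17]
After line 4 (b[0] = 25 * 4 = 100; only b mutates (copy)): a = [25, 29, 17], b = [100, 29, 17], c = [25, 29, 17]
After line 5 (a[0] = 25, c[0] = 25; result = True)

[100, 29, 17]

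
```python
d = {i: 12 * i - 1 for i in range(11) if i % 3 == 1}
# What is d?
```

{1: 11, 4: 47, 7: 83, 10: 119}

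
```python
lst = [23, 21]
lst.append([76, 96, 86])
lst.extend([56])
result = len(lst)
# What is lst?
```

After line 1: lst = [23, 21]
After line 2 (append adds [76, 96, 86] as single element): lst = [23, 21, [76, 96, 86]]
After line 3 (extend unpacks [56], adds 56): lst = [23, 21, [76, 96, 86], 56]
After line 4: result = len(lst) = 4

[23, 21, [76, 96, 86], 56]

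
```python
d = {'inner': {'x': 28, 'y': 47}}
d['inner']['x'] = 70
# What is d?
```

After line 1: d = {'inner': {'x': 28, 'y': 47}}
After line 2 (inner x overwritten): d = {'inner': {'x': 70, 'y': 47}}

{'inner': {'x': 70, 'y': 47}}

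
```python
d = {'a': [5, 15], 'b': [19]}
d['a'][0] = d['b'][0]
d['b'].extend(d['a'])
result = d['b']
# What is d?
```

After line 1: d = {'a': [5, 15], 'b': [19]}
After line 2 (a[0] = b[0] = 19): d = {'a': [19, 15], 'b': [19]}
After line 3 (b.extend(a) appends [19, 15]): d = {'a': [19, 15], 'b': [19, 19, 15]}
After line 4: result = d['b'] = [19, 19, 15]

{'a': [19, 15], 'b': [19, 19, 15]}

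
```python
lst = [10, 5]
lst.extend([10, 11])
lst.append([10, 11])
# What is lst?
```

After line 1: lst = [10, 5]
After line 2 (extend unpacks [10, 11]): lst = [10, 5, 10, 11]
After line 3 (append adds [10, 11] as single element): lst = [10, 5, 10, 11, [10, 11]]

[10, 5, 10, 11, [10, 11]]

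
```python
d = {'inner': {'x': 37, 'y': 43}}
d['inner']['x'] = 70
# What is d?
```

After line 1: d = {'inner': {'x': 37, 'y': 43}}
After line 2 (inner x overwritten): d = {'inner': {'x': 70, 'y': 43}}

{'inner': {'x': 70, 'y': 43}}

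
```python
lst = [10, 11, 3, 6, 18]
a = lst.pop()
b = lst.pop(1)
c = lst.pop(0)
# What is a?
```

After line 1: lst = [10, 11, 3, 6, 18]
After line 2 (pop() -> a = 18): lst = [10, 11, 3, 6]
After line 3 (pop(1) -> b = 11): lst = [10, 3, 6]
After line 4 (pop(0) -> c = 10): lst = [3, 6]

18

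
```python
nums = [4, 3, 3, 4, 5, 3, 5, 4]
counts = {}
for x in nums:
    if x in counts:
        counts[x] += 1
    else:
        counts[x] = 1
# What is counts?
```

Initial: counts = {}, nums = [4, 3, 3, 4, 5, 3, 5, 4]
See 4: counts = {4: 1}
See 3: counts = {4: 1, 3: 1}
See 3: counts = {4: 1, 3: 2}
See 4: counts = {4: 2, 3: 2}
See 5: counts = {4: 2, 3: 2, 5: 1}
See 3: counts = {4: 2, 3: 3, 5: 1}
See 5: counts = {4: 2, 3: 3, 5: 2}
See 4: counts = {4: 3, 3: 3, 5: 2}

{4: 3, 3: 3, 5: 2}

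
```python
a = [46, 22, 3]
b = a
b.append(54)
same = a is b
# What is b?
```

After line 1: a = [46, 22, 3]
After line 2 (b = a is an alias, same object): a = [46, 22, 3], b = [46, 22, 3]
After line 3 (b.append mutates the shared list): a = [46, 22, 3, 54], b = [46, 22, 3, 54]
After line 4 (same = a is b; same object -> True): same = True

[46, 22, 3, 54]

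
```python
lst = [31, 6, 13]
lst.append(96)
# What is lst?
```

[31, 6, 13, 96]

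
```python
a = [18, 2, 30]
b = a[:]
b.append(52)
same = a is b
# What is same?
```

After line 1: a = [18, 2, 30]
After line 2 (b = a[:] is a shallow copy, new object): a = [18, 2, 30], b = [18, 2, 30]
After line 3 (append only mutates b): a = [18, 2, 30], b = [18, 2, 30, 52]
After line 4 (same = a is b; different objects -> False): same = False

False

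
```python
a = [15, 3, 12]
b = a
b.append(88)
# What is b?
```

After line 1: a = [15, 3, 12]
After line 2 (b = a is an alias, same object): a = [15, 3, 12], b = [15, 3, 12]
After line 3 (b.append mutates the shared list): a = [15, 3, 12, 88], b = [15, 3, 12, 88]

[15, 3, 12, 88]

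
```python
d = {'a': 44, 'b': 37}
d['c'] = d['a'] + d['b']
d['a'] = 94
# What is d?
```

After line 1: d = {'a': 44, 'b': 37}
After line 2 (d['c'] = 44 + 37): d = {'a': 44, 'b': 37, 'c': 81}
After line 3: d = {'a': 94, 'b': 37, 'c': 81}

{'a': 94, 'b': 37, 'c': 81}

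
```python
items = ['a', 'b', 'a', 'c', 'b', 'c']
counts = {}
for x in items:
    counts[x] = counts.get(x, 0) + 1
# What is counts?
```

Initial: counts = {}, items = ['a', 'b', 'a', 'c', 'b', 'c']
See 'a': counts = {'a': 1}
See 'b': counts = {'a': 1, 'b': 1}
See 'a': counts = {'a': 2, 'b': 1}
See 'c': counts = {'a': 2, 'b': 1, 'c': 1}
See 'b': counts = {'a': 2, 'b': 2, 'c': 1}
See 'c': counts = {'a': 2, 'b': 2, 'c': 2}

{'a': 2, 'b': 2, 'c': 2}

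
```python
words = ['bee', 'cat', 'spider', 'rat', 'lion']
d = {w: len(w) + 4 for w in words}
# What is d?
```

{'bee': 7, 'cat': 7, 'spider': 10, 'rat': 7, 'lion': 8}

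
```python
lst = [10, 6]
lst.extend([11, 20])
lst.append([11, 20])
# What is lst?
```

After line 1: lst = [10, 6]
After line 2 (extend unpacks [11, 20]): lst = [10, 6, 11, 20]
After line 3 (append adds [11, 20] as single element): lst = [10, 6, 11, 20, [11, 20]]

[10, 6, 11, 20, [11, 20]]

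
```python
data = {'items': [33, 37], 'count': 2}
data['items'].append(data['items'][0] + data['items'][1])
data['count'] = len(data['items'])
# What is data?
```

After line 1: data = {'items': [33, 37], 'count': 2}
After line 2 (append 33 + 37 = 70): data = {'items': [33, 37, 70], 'count': 2}
After line 3 (count = len(items) = 3): data = {'items': [33, 37, 70], 'count': 3}

{'items': [33, 37, 70], 'count': 3}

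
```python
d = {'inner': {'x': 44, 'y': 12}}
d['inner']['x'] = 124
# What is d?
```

After line 1: d = {'inner': {'x': 44, 'y': 12}}
After line 2 (inner x overwritten): d = {'inner': {'x': 124, 'y': 12}}

{'inner': {'x': 124, 'y': 12}}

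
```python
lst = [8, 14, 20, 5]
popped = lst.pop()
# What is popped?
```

5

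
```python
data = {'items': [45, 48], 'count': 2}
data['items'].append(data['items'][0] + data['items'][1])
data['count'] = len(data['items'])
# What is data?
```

After line 1: data = {'items': [45, 48], 'count': 2}
After line 2 (append 45 + 48 = 93): data = {'items': [45, 48, 93], 'count': 2}
After line 3 (count = len(items) = 3): data = {'items': [45, 48, 93], 'count': 3}

{'items': [45, 48, 93], 'count': 3}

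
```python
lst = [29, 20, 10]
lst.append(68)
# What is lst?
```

[29, 20, 10, 68]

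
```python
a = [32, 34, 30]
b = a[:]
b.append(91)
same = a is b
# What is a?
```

After line 1: a = [32, 34, 30]
After line 2 (b = a[:] is a shallow copy, new object): a = [32, 34, 30], b = [32, 34, 30]
After line 3 (append only mutates b): a = [32, 34, 30], b = [32, 34, 30, 91]
After line 4 (same = a is b; different objects -> False): same = False

[32, 34, 30]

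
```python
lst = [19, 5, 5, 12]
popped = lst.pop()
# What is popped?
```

12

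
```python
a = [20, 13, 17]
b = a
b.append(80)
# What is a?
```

After line 1: a = [20, 13, 17]
After line 2 (b = a is an alias, same object): a = [20, 13, 17], b = [20, 13, 17]
After line 3 (b.append mutates the shared list): a = [20, 13, 17, 80], b = [20, 13, 17, 80]

[20, 13, 17, 80]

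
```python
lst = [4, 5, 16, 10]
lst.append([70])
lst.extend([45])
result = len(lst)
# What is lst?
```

After line 1: lst = [4, 5, 16, 10]
After line 2 (append adds [70] as single element): lst = [4, 5, 16, 10, [70]]
After line 3 (extend unpacks [45], adds 45): lst = [4, 5, 16, 10, [70], 45]
After line 4: result = len(lst) = 6

[4, 5, 16, 10, [70], 45]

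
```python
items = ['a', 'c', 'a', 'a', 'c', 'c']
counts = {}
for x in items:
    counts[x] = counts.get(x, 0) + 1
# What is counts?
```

Initial: counts = {}, items = ['a', 'c', 'a', 'a', 'c', 'c']
See 'a': counts = {'a': 1}
See 'c': counts = {'a': 1, 'c': 1}
See 'a': counts = {'a': 2, 'c': 1}
See 'a': counts = {'a': 3, 'c': 1}
See 'c': counts = {'a': 3, 'c': 2}
See 'c': counts = {'a': 3, 'c': 3}

{'a': 3, 'c': 3}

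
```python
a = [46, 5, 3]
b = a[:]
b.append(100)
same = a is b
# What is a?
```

After line 1: a = [46, 5, 3]
After line 2 (b = a[:] is a shallow copy, new object): a = [46, 5, 3], b = [46, 5, 3]
After line 3 (append only mutates b): a = [46, 5, 3], b = [46, 5, 3, 100]
After line 4 (same = a is b; different objects -> False): same = False

[46, 5, 3]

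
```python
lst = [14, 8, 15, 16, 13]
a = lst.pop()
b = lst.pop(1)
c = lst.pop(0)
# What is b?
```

After line 1: lst = [14, 8, 15, 16, 13]
After line 2 (pop() -> a = 13): lst = [14, 8, 15, 16]
After line 3 (pop(1) -> b = 8): lst = [14, 15, 16]
After line 4 (pop(0) -> c = 14): lst = [15, 16]

8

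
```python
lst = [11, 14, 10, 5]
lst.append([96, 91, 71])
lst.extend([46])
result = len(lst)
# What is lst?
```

After line 1: lst = [11, 14, 10, 5]
After line 2 (append adds [96, 91, 71] as single element): lst = [11, 14, 10, 5, [96, 91, 71]]
After line 3 (extend unpacks [46], adds 46): lst = [11, 14, 10, 5, [96, 91, 71], 46]
After line 4: result = len(lst) = 6

[11, 14, 10, 5, [96, 91, 71], 46]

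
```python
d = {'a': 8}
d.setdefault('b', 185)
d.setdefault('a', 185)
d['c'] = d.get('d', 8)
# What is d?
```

After line 1: d = {'a': 8}
After line 2 (setdefault adds 'b'=185): d = {'a': 8, 'b': 185}
After line 3 (setdefault 'a' no-op, already exists): d = {'a': 8, 'b': 185}
After line 4 (get('d', 8) returns default since 'd' not in d): d = {'a': 8, 'b': 185, 'c': 8}

{'a': 8, 'b': 185, 'c': 8}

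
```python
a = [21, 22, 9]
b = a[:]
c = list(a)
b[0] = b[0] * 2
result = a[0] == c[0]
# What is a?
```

After line 1: a = [21, 22, 9]
After line 2 (b = a[:], copy): a = [21, 22, 9], b = [21, 22, 9]
After line 3 (c = list(a) is a copy, new object): c = [21, 22, 9]
After line 4 (b[0] = 21 * 2 = 42; only b mutates (copy)): a = [21, 22, 9], b = [42, 22, 9], c = [21, 22, 9]
After line 5 (a[0] = 21, c[0] = 21; result = True)

[21, 22, 9]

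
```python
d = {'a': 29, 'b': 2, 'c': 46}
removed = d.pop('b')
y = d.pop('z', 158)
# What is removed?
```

After line 1: d = {'a': 29, 'b': 2, 'c': 46}
After line 2 (pop 'b' returns 2): d = {'a': 29, 'c': 46}, removed = 2
After line 3 (pop 'z' missing, returns default 158): d = {'a': 29, 'c': 46}, y = 158

2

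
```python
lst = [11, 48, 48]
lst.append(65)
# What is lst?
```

[11, 48, 48, 65]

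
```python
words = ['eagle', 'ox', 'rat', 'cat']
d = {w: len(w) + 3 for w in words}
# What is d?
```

{'eagle': 8, 'ox': 5, 'rat': 6, 'cat': 6}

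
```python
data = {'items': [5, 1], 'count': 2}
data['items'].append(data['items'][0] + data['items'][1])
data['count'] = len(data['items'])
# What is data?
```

After line 1: data = {'items': [5, 1], 'count': 2}
After line 2 (append 5 + 1 = 6): data = {'items': [5, 1, 6], 'count': 2}
After line 3 (count = len(items) = 3): data = {'items': [5, 1, 6], 'count': 3}

{'items': [5, 1, 6], 'count': 3}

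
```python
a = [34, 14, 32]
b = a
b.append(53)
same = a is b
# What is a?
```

After line 1: a = [34, 14, 32]
After line 2 (b = a is an alias, same object): a = [34, 14, 32], b = [34, 14, 32]
After line 3 (b.append mutates the shared list): a = [34, 14, 32, 53], b = [34, 14, 32, 53]
After line 4 (same = a is b; same object -> True): same = True

[34, 14, 32, 53]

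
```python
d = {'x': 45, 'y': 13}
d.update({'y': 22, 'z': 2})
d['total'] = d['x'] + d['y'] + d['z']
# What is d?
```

After line 1: d = {'x': 45, 'y': 13}
After line 2 (y overwritten, z added): d = {'x': 45, 'y': 22, 'z': 2}
After line 3 (total = 45 + 22 + 2 = 69): d = {'x': 45, 'y': 22, 'z': 2, 'total': 69}

{'x': 45, 'y': 22, 'z': 2, 'total': 69}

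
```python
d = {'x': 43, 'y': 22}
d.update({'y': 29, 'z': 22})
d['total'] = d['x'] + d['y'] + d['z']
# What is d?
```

After line 1: d = {'x': 43, 'y': 22}
After line 2 (y overwritten, z added): d = {'x': 43, 'y': 29, 'z': 22}
After line 3 (total = 43 + 29 + 22 = 94): d = {'x': 43, 'y': 29, 'z': 22, 'total': 94}

{'x': 43, 'y': 29, 'z': 22, 'total': 94}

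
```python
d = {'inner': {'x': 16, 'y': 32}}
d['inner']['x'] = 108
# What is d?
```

After line 1: d = {'inner': {'x': 16, 'y': 32}}
After line 2 (inner x overwritten): d = {'inner': {'x': 108, 'y': 32}}

{'inner': {'x': 108, 'y': 32}}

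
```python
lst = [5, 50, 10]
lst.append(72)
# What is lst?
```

[5, 50, 10, 72]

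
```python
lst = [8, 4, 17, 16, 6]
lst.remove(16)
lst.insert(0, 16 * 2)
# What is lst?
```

After line 1: lst = [8, 4, 17, 16, 6]
After line 2 (remove first 16): lst = [8, 4, 17, 6]
After line 3 (insert 32 at index 0): lst = [32, 8, 4, 17, 6]

[32, 8, 4, 17, 6]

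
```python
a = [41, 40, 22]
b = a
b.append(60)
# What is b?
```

After line 1: a = [41, 40, 22]
After line 2 (b = a is an alias, same object): a = [41, 40, 22], b = [41, 40, 22]
After line 3 (b.append mutates the shared list): a = [41, 40, 22, 60], b = [41, 40, 22, 60]

[41, 40, 22, 60]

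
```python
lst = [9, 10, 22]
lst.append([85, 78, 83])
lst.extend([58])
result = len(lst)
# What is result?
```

After line 1: lst = [9, 10, 22]
After line 2 (append adds [85, 78, 83] as single element): lst = [9, 10, 22, [85, 78, 83]]
After line 3 (extend unpacks [58], adds 58): lst = [9, 10, 22, [85, 78, 83], 58]
After line 4: result = len(lst) = 5

5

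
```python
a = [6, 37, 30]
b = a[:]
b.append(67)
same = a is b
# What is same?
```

After line 1: a = [6, 37, 30]
After line 2 (b = a[:] is a shallow copy, new object): a = [6, 37, 30], b = [6, 37, 30]
After line 3 (append only mutates b): a = [6, 37, 30], b = [6, 37, 30, 67]
After line 4 (same = a is b; different objects -> False): same = False

False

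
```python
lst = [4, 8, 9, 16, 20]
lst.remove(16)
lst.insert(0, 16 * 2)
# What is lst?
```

After line 1: lst = [4, 8, 9, 16, 20]
After line 2 (remove first 16): lst = [4, 8, 9, 20]
After line 3 (insert 32 at index 0): lst = [32, 4, 8, 9, 20]

[32, 4, 8, 9, 20]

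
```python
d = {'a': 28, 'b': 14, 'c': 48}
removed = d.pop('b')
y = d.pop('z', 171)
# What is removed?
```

After line 1: d = {'a': 28, 'b': 14, 'c': 48}
After line 2 (pop 'b' returns 14): d = {'a': 28, 'c': 48}, removed = 14
After line 3 (pop 'z' missing, returns default 171): d = {'a': 28, 'c': 48}, y = 171

14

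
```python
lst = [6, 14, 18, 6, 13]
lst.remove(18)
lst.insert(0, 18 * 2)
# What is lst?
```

After line 1: lst = [6, 14, 18, 6, 13]
After line 2 (remove first 18): lst = [6, 14, 6, 13]
After line 3 (insert 36 at index 0): lst = [36, 6, 14, 6, 13]

[36, 6, 14, 6, 13]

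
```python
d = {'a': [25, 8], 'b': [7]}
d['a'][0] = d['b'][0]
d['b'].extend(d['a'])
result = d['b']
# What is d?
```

After line 1: d = {'a': [25, 8], 'b': [7]}
After line 2 (a[0] = b[0] = 7): d = {'a': [7, 8], 'b': [7]}
After line 3 (b.extend(a) appends [7, 8]): d = {'a': [7, 8], 'b': [7, 7, 8]}
After line 4: result = d['b'] = [7, 7, 8]

{'a': [7, 8], 'b': [7, 7, 8]}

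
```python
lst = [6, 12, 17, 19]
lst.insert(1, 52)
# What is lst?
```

[6, 52, 12, 17, 19]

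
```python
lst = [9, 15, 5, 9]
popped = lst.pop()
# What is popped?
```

9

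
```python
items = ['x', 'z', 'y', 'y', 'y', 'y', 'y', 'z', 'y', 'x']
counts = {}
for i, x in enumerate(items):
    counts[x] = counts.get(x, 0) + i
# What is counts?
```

Initial: counts = {}, items = ['x', 'z', 'y', 'y', 'y', 'y', 'y', 'z', 'y', 'x']
i=0, x='x': counts = {'x': 0}
i=1, x='z': counts = {'x': 0, 'z': 1}
i=2, x='y': counts = {'x': 0, 'z': 1, 'y': 2}
i=3, x='y': counts = {'x': 0, 'z': 1, 'y': 5}
i=4, x='y': counts = {'x': 0, 'z': 1, 'y': 9}
i=5, x='y': counts = {'x': 0, 'z': 1, 'y': 14}
i=6, x='y': counts = {'x': 0, 'z': 1, 'y': 20}
i=7, x='z': counts = {'x': 0, 'z': 8, 'y': 20}
i=8, x='y': counts = {'x': 0, 'z': 8, 'y': 28}
i=9, x='x': counts = {'x': 9, 'z': 8, 'y': 28}

{'x': 9, 'z': 8, 'y': 28}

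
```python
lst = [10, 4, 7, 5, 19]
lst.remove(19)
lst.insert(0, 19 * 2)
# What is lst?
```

After line 1: lst = [10, 4, 7, 5, 19]
After line 2 (remove first 19): lst = [10, 4, 7, 5]
After line 3 (insert 38 at index 0): lst = [38, 10, 4, 7, 5]

[38, 10, 4, 7, 5]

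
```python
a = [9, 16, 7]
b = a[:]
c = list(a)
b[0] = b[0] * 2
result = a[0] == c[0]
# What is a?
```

After line 1: a = [9, 16, 7]
After line 2 (b = a[:], copy): a = [9, 16, 7], b = [9, 16, 7]
After line 3 (c = list(a) is a copy, new object): c = [9, 16, 7]
After line 4 (b[0] = 9 * 2 = 18; only b mutates (copy)): a = [9, 16, 7], b = [18, 16, 7], c = [9, 16, 7]
After line 5 (a[0] = 9, c[0] = 9; result = True)

[9, 16, 7]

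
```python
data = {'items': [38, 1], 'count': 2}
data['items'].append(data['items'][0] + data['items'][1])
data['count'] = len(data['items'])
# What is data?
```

After line 1: data = {'items': [38, 1], 'count': 2}
After line 2 (append 38 + 1 = 39): data = {'items': [38, 1, 39], 'count': 2}
After line 3 (count = len(items) = 3): data = {'items': [38, 1, 39], 'count': 3}

{'items': [38, 1, 39], 'count': 3}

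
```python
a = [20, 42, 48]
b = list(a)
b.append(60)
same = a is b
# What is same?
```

After line 1: a = [20, 42, 48]
After line 2 (b = list(a) is a shallow copy, new object): a = [20, 42, 48], b = [20, 42, 48]
After line 3 (append only mutates b): a = [20, 42, 48], b = [20, 42, 48, 60]
After line 4 (same = a is b; different objects -> False): same = False

False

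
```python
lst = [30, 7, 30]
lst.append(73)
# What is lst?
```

[30, 7, 30, 73]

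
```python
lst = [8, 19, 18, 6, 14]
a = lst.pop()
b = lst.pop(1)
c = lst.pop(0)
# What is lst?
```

After line 1: lst = [8, 19, 18, 6, 14]
After line 2 (pop() -> a = 14): lst = [8, 19, 18, 6]
After line 3 (pop(1) -> b = 19): lst = [8, 18, 6]
After line 4 (pop(0) -> c = 8): lst = [18, 6]

[18, 6]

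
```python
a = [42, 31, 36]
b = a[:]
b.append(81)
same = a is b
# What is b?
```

After line 1: a = [42, 31, 36]
After line 2 (b = a[:] is a shallow copy, new object): a = [42, 31, 36], b = [42, 31, 36]
After line 3 (append only mutates b): a = [42, 31, 36], b = [42, 31, 36, 81]
After line 4 (same = a is b; different objects -> False): same = False

[42, 31, 36, 81]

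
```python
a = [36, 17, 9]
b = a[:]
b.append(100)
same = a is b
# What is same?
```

After line 1: a = [36, 17, 9]
After line 2 (b = a[:] is a shallow copy, new object): a = [36, 17, 9], b = [36, 17, 9]
After line 3 (append only mutates b): a = [36, 17, 9], b = [36, 17, 9, 100]
After line 4 (same = a is b; different objects -> False): same = False

False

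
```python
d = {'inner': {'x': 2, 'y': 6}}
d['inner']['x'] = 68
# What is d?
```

After line 1: d = {'inner': {'x': 2, 'y': 6}}
After line 2 (inner x overwritten): d = {'inner': {'x': 68, 'y': 6}}

{'inner': {'x': 68, 'y': 6}}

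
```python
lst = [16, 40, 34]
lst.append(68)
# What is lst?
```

[16, 40, 34, 68]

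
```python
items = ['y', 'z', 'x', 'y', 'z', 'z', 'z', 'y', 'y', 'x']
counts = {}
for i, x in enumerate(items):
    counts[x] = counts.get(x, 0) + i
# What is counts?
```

Initial: counts = {}, items = ['y', 'z', 'x', 'y', 'z', 'z', 'z', 'y', 'y', 'x']
i=0, x='y': counts = {'y': 0}
i=1, x='z': counts = {'y': 0, 'z': 1}
i=2, x='x': counts = {'y': 0, 'z': 1, 'x': 2}
i=3, x='y': counts = {'y': 3, 'z': 1, 'x': 2}
i=4, x='z': counts = {'y': 3, 'z': 5, 'x': 2}
i=5, x='z': counts = {'y': 3, 'z': 10, 'x': 2}
i=6, x='z': counts = {'y': 3, 'z': 16, 'x': 2}
i=7, x='y': counts = {'y': 10, 'z': 16, 'x': 2}
i=8, x='y': counts = {'y': 18, 'z': 16, 'x': 2}
i=9, x='x': counts = {'y': 18, 'z': 16, 'x': 11}

{'y': 18, 'z': 16, 'x': 11}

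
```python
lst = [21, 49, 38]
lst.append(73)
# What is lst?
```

[21, 49, 38, 73]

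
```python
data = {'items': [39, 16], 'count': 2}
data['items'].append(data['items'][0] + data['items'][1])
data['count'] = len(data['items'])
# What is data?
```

After line 1: data = {'items': [39, 16], 'count': 2}
After line 2 (append 39 + 16 = 55): data = {'items': [39, 16, 55], 'count': 2}
After line 3 (count = len(items) = 3): data = {'items': [39, 16, 55], 'count': 3}

{'items': [39, 16, 55], 'count': 3}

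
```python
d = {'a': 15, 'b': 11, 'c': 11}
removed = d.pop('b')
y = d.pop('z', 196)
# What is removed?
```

After line 1: d = {'a': 15, 'b': 11, 'c': 11}
After line 2 (pop 'b' returns 11): d = {'a': 15, 'c': 11}, removed = 11
After line 3 (pop 'z' missing, returns default 196): d = {'a': 15, 'c': 11}, y = 196

11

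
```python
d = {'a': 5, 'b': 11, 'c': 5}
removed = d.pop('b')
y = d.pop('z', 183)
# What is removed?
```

After line 1: d = {'a': 5, 'b': 11, 'c': 5}
After line 2 (pop 'b' returns 11): d = {'a': 5, 'c': 5}, removed = 11
After line 3 (pop 'z' missing, returns default 183): d = {'a': 5, 'c': 5}, y = 183

11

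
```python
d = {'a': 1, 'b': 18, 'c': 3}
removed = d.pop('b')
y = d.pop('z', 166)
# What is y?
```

After line 1: d = {'a': 1, 'b': 18, 'c': 3}
After line 2 (pop 'b' returns 18): d = {'a': 1, 'c': 3}, removed = 18
After line 3 (pop 'z' missing, returns default 166): d = {'a': 1, 'c': 3}, y = 166

166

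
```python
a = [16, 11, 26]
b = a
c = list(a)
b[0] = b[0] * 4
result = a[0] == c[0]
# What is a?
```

After line 1: a = [16, 11, 26]
After line 2 (b = a, alias): a = [16, 11, 26], b = [16, 11, 26]
After line 3 (c = list(a) is a copy, new object): c = [16, 11, 26]
After line 4 (b[0] = 16 * 4 = 64; mutates shared a/b): a = b = [64, 11, 26], c = [16, 11, 26]
After line 5 (a[0] = 64, c[0] = 16; result = False)

[64, 11, 26]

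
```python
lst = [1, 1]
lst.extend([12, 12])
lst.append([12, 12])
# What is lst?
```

After line 1: lst = [1, 1]
After line 2 (extend unpacks [12, 12]): lst = [1, 1, 12, 12]
After line 3 (append adds [12, 12] as single element): lst = [1, 1, 12, 12, [12, 12]]

[1, 1, 12, 12, [12, 12]]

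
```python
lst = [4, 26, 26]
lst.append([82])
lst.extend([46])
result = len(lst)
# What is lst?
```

After line 1: lst = [4, 26, 26]
After line 2 (append adds [82] as single element): lst = [4, 26, 26, [82]]
After line 3 (extend unpacks [46], adds 46): lst = [4, 26, 26, [82], 46]
After line 4: result = len(lst) = 5

[4, 26, 26, [82], 46]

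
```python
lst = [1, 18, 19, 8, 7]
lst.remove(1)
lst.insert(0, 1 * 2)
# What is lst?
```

After line 1: lst = [1, 18, 19, 8, 7]
After line 2 (remove first 1): lst = [18, 19, 8, 7]
After line 3 (insert 2 at index 0): lst = [2, 18, 19, 8, 7]

[2, 18, 19, 8, 7]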